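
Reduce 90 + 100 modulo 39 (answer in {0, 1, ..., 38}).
Reduce the summands first: 90 ≡ 12, 100 ≡ 22 (mod 39), so 90 + 100 ≡ 12 + 22 (mod 39). 12 + 22 = 34; 34 = 0·39 + 34, so (90 + 100) mod 39 = 34.

Final answer: 34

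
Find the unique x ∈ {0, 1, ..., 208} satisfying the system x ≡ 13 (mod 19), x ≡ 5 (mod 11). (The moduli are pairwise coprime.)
x ≡ 203 (mod 209); the representative in [0, 209) is 203

The moduli 19, 11 are pairwise coprime, so by the CRT there is a unique solution mod 19·11 = 209.
Solve by successive substitution. Start with x ≡ 13 (mod 19).
  Combine with x ≡ 5 (mod 11): write x = 13 + 19·t and require 13 + 19·t ≡ 5 (mod 11), i.e. 19·t ≡ 5 − 13 ≡ 3 (mod 11). Since 19^(−1) ≡ 7 (mod 11) (19 ≡ 8 (mod 11)), t ≡ 7·3 ≡ 10 (mod 11). So x ≡ 13 + 19·10 = 203 (mod 209).
Unique solution in [0, 209): x = 203.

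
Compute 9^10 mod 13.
9

Use repeated squaring. Binary(10) = 1010. Walk through the bits of the exponent 10 left-to-right: at each bit after the leading one, square the running value, then multiply by 9 if the bit is 1 (always reducing mod 13):
  bit 1 = 1 (leading): start with 9.
  bit 2 = 0: square 9^2 = 81 ≡ 3 (mod 13).
  bit 3 = 1: square 3^2 = 9; bit is 1, so multiply 9·9 = 81 ≡ 3 (mod 13).
  bit 4 = 0: square 3^2 = 9 (mod 13).
Final value: 9^10 ≡ 9 (mod 13).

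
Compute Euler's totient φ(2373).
φ(2373) = 1344

φ is multiplicative, with φ(p^e) = p^e − p^(e−1). Factorise 2373 = 3 · 7 · 113. Then
  φ(2373) = (3 − 1) · (7 − 1) · (113 − 1) = 2 · 6 · 112 = 1344.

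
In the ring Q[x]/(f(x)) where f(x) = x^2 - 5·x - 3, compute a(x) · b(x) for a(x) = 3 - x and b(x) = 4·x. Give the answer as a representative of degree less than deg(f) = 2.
First multiply in Q[x] without reducing: a · b = -4·x^2 + 12·x. Now divide by f(x) = x^2 - 5·x - 3, eliminating the leading term at each step:
  leading term -4·x^2: subtract (-4)·f(x) = -4·x^2 + 20·x + 12, leaving -8·x - 12
The degree is now < 2, so this is the remainder. Hence a · b ≡ -8·x - 12 in Q[x]/(f).

Final answer: a · b ≡ -8·x - 12 (mod f(x))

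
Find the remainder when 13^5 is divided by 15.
Use repeated squaring. Binary(5) = 101. Walk through the bits of the exponent 5 left-to-right: at each bit after the leading one, square the running value, then multiply by 13 if the bit is 1 (always reducing mod 15):
  bit 1 = 1 (leading): start with 13.
  bit 2 = 0: square 13^2 = 169 ≡ 4 (mod 15).
  bit 3 = 1: square 4^2 = 16 ≡ 1; bit is 1, so multiply 1·13 = 13 (mod 15).
Final value: 13^5 ≡ 13 (mod 15).

Final answer: 13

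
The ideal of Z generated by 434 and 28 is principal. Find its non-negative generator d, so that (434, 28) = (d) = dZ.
(434, 28) = (14); d = 14

In the PID Z, (a, b) is generated by gcd(a, b). Compute gcd(434, 28) with the extended Euclidean algorithm, tracking rows (r, s, t) with s·434 + t·28 = r:
  row A: (434, 1, 0)   [1·434 + 0·28 = 434]
  row B: (28, 0, 1)   [0·434 + 1·28 = 28]
  434 = 15·28 + 14   → row C = row A − 15·row B = (14, 1, −15)   [check: 1·434 − 15·28 = 14]
  28 = 2·14 + 0   → remainder 0, stop. gcd = 14 (last nonzero row C).
So gcd(434, 28) = 14, with Bézout identity 1·434 − 15·28 = 14. Containment (⊇): the Bézout identity exhibits 14 as an element of (434, 28), giving (14) ⊆ (434, 28). Containment (⊆): since 14 | 434 and 14 | 28 (434 = 14·31, 28 = 14·2), every Z-linear combination of 434 and 28 is divisible by 14, so (434, 28) ⊆ (14). Therefore (434, 28) = (14), d = 14.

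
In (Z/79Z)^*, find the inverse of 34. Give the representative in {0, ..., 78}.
Apply the extended Euclidean algorithm to (79, 34), tracking rows (r, s, t) with s·79 + t·34 = r. Each division r_prev = q·r_cur + r_new produces the new row as (previous row) − q·(current row):
  row A: (79, 1, 0)   [1·79 + 0·34 = 79]
  row B: (34, 0, 1)   [0·79 + 1·34 = 34]
  79 = 2·34 + 11   → row C = row A − 2·row B = (11, 1, −2)   [check: 1·79 − 2·34 = 11]
  34 = 3·11 + 1   → row D = row B − 3·row C = (1, −3, 7)   [check: −3·79 + 7·34 = 1]
  11 = 11·1 + 0   → remainder 0, stop. gcd = 1 (last nonzero row D).
The gcd is 1, so 34 is invertible mod 79. The last nonzero row gives −3·79 + 7·34 = 1, so t = 7. So 34^(−1) ≡ 7 (mod 79). Verify: 34 · 7 = 238 ≡ 1 (mod 79). ✓

Final answer: 34^(−1) ≡ 7 (mod 79)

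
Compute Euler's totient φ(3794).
φ(3794) = 1620

φ is multiplicative, with φ(p^e) = p^e − p^(e−1). Factorise 3794 = 2 · 7 · 271. Then
  φ(3794) = (2 − 1) · (7 − 1) · (271 − 1) = 1 · 6 · 270 = 1620.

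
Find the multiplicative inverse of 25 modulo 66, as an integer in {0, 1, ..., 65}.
Apply the extended Euclidean algorithm to (66, 25), tracking rows (r, s, t) with s·66 + t·25 = r. Each division r_prev = q·r_cur + r_new produces the new row as (previous row) − q·(current row):
  row A: (66, 1, 0)   [1·66 + 0·25 = 66]
  row B: (25, 0, 1)   [0·66 + 1·25 = 25]
  66 = 2·25 + 16   → row C = row A − 2·row B = (16, 1, −2)   [check: 1·66 − 2·25 = 16]
  25 = 1·16 + 9   → row D = row B − 1·row C = (9, −1, 3)   [check: −1·66 + 3·25 = 9]
  16 = 1·9 + 7   → row E = row C − 1·row D = (7, 2, −5)   [check: 2·66 − 5·25 = 7]
  9 = 1·7 + 2   → row F = row D − 1·row E = (2, −3, 8)   [check: −3·66 + 8·25 = 2]
  7 = 3·2 + 1   → row G = row E − 3·row F = (1, 11, −29)   [check: 11·66 − 29·25 = 1]
  2 = 2·1 + 0   → remainder 0, stop. gcd = 1 (last nonzero row G).
The gcd is 1, so 25 is invertible mod 66. The last nonzero row gives 11·66 − 29·25 = 1, so t = −29. So 25^(−1) ≡ −29 ≡ 37 (mod 66). Verify: 25 · 37 = 925 ≡ 1 (mod 66). ✓

Final answer: 25^(−1) ≡ 37 (mod 66)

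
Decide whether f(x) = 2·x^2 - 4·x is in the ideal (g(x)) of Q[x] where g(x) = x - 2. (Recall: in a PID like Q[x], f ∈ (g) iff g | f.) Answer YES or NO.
YES

In Q[x] the ideal (g) consists of all multiples of g, so f ∈ (g) iff g | f, i.e. iff the remainder of f on division by g is 0. Divide f by g (g is monic, so eliminate the leading term of the running remainder at each step):
  leading term 2·x^2: subtract (2·x)·g(x) = 2·x^2 - 4·x, leaving 0
The remainder is 0, so f(x) = g(x) · h(x) with h(x) = 2·x. Hence g | f, i.e. f ∈ (g).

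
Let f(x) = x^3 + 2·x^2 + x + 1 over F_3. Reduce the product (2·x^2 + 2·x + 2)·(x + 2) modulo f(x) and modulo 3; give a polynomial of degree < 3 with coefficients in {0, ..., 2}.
a · b ≡ 2·x^2 + x + 2 (mod f(x))

Multiply as integer polynomials: a · b = 2·x^3 + 6·x^2 + 6·x + 4. Reducing coefficients mod 3: a · b ≡ 2·x^3 + 1. Now divide by f(x) = x^3 + 2·x^2 + x + 1 in F_3[x], eliminating the leading term at each step:
  leading term 2·x^3: subtract (2)·f(x) = 2·x^3 + x^2 + 2·x + 2, leaving 2·x^2 + x + 2 (coefficients mod 3)
The degree is now < 3, so this is the remainder. Hence a · b ≡ 2·x^2 + x + 2 in F_3[x]/(f).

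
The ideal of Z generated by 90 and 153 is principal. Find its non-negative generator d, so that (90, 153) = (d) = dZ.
In the PID Z, (a, b) is generated by gcd(a, b). Compute gcd(153, 90) with the extended Euclidean algorithm, tracking rows (r, s, t) with s·153 + t·90 = r:
  row A: (153, 1, 0)   [1·153 + 0·90 = 153]
  row B: (90, 0, 1)   [0·153 + 1·90 = 90]
  153 = 1·90 + 63   → row C = row A − 1·row B = (63, 1, −1)   [check: 1·153 − 1·90 = 63]
  90 = 1·63 + 27   → row D = row B − 1·row C = (27, −1, 2)   [check: −1·153 + 2·90 = 27]
  63 = 2·27 + 9   → row E = row C − 2·row D = (9, 3, −5)   [check: 3·153 − 5·90 = 9]
  27 = 3·9 + 0   → remainder 0, stop. gcd = 9 (last nonzero row E).
So gcd(90, 153) = 9, with Bézout identity 3·153 − 5·90 = 9. Containment (⊇): the Bézout identity exhibits 9 as an element of (90, 153), giving (9) ⊆ (90, 153). Containment (⊆): since 9 | 90 and 9 | 153 (90 = 9·10, 153 = 9·17), every Z-linear combination of 90 and 153 is divisible by 9, so (90, 153) ⊆ (9). Therefore (90, 153) = (9), d = 9.

Final answer: (90, 153) = (9); d = 9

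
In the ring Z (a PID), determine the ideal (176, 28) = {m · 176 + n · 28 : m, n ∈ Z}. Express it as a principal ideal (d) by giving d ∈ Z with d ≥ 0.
In the PID Z, (a, b) is generated by gcd(a, b). Compute gcd(176, 28) with the extended Euclidean algorithm, tracking rows (r, s, t) with s·176 + t·28 = r:
  row A: (176, 1, 0)   [1·176 + 0·28 = 176]
  row B: (28, 0, 1)   [0·176 + 1·28 = 28]
  176 = 6·28 + 8   → row C = row A − 6·row B = (8, 1, −6)   [check: 1·176 − 6·28 = 8]
  28 = 3·8 + 4   → row D = row B − 3·row C = (4, −3, 19)   [check: −3·176 + 19·28 = 4]
  8 = 2·4 + 0   → remainder 0, stop. gcd = 4 (last nonzero row D).
So gcd(176, 28) = 4, with Bézout identity −3·176 + 19·28 = 4. Containment (⊇): the Bézout identity exhibits 4 as an element of (176, 28), giving (4) ⊆ (176, 28). Containment (⊆): since 4 | 176 and 4 | 28 (176 = 4·44, 28 = 4·7), every Z-linear combination of 176 and 28 is divisible by 4, so (176, 28) ⊆ (4). Therefore (176, 28) = (4), d = 4.

Final answer: (176, 28) = (4); d = 4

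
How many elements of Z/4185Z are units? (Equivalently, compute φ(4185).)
Z/4185Z has φ(4185) = 2160 units

An element a ∈ Z/4185Z is a unit iff gcd(a, 4185) = 1, so the number of units is φ(4185). φ is multiplicative, with φ(p^e) = p^e − p^(e−1). Factorise 4185 = 3^3 · 5 · 31. Then
  φ(4185) = (3^3 − 3^2) · (5 − 1) · (31 − 1) = 18 · 4 · 30 = 2160.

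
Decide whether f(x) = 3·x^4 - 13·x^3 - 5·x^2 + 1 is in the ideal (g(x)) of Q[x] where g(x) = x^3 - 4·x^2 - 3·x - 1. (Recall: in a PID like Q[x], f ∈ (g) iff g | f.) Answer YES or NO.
In Q[x] the ideal (g) consists of all multiples of g, so f ∈ (g) iff g | f, i.e. iff the remainder of f on division by g is 0. Divide f by g (g is monic, so eliminate the leading term of the running remainder at each step):
  leading term 3·x^4: subtract (3·x)·g(x) = 3·x^4 - 12·x^3 - 9·x^2 - 3·x, leaving -x^3 + 4·x^2 + 3·x + 1
  leading term -x^3: subtract (-1)·g(x) = -x^3 + 4·x^2 + 3·x + 1, leaving 0
The remainder is 0, so f(x) = g(x) · h(x) with h(x) = 3·x - 1. Hence g | f, i.e. f ∈ (g).

Final answer: YES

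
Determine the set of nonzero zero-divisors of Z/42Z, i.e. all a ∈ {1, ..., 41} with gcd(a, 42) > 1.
nonzero zero-divisors of Z/42Z = {2, 3, 4, 6, 7, 8, 9, 10, 12, 14, 15, 16, 18, 20, 21, 22, 24, 26, 27, 28, 30, 32, 33, 34, 35, 36, 38, 39, 40}

An element a ∈ Z/42Z (with a ≠ 0) is a zero-divisor iff gcd(a, 42) > 1 (because a is a unit precisely when gcd(a, n) = 1, and in Z/nZ every nonzero, non-unit element is a zero-divisor). Scan a = 1, ..., 41 and keep those with gcd(a, 42) > 1:
  gcd(2, 42) = 2, gcd(3, 42) = 3, gcd(4, 42) = 2, gcd(6, 42) = 6, gcd(7, 42) = 7, gcd(8, 42) = 2, gcd(9, 42) = 3, gcd(10, 42) = 2, gcd(12, 42) = 6, gcd(14, 42) = 14, gcd(15, 42) = 3, gcd(16, 42) = 2, gcd(18, 42) = 6, gcd(20, 42) = 2, gcd(21, 42) = 21, gcd(22, 42) = 2, gcd(24, 42) = 6, gcd(26, 42) = 2, gcd(27, 42) = 3, gcd(28, 42) = 14, gcd(30, 42) = 6, gcd(32, 42) = 2, gcd(33, 42) = 3, gcd(34, 42) = 2, gcd(35, 42) = 7, gcd(36, 42) = 6, gcd(38, 42) = 2, gcd(39, 42) = 3, gcd(40, 42) = 2.
All other a ∈ {1, ..., 41} have gcd(a, 42) = 1 and are units. So the nonzero zero-divisors are exactly the 29 values of a appearing in this scan.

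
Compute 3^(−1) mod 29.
3^(−1) ≡ 10 (mod 29)

Apply the extended Euclidean algorithm to (29, 3), tracking rows (r, s, t) with s·29 + t·3 = r. Each division r_prev = q·r_cur + r_new produces the new row as (previous row) − q·(current row):
  row A: (29, 1, 0)   [1·29 + 0·3 = 29]
  row B: (3, 0, 1)   [0·29 + 1·3 = 3]
  29 = 9·3 + 2   → row C = row A − 9·row B = (2, 1, −9)   [check: 1·29 − 9·3 = 2]
  3 = 1·2 + 1   → row D = row B − 1·row C = (1, −1, 10)   [check: −1·29 + 10·3 = 1]
  2 = 2·1 + 0   → remainder 0, stop. gcd = 1 (last nonzero row D).
The gcd is 1, so 3 is invertible mod 29. The last nonzero row gives −1·29 + 10·3 = 1, so t = 10. So 3^(−1) ≡ 10 (mod 29). Verify: 3 · 10 = 30 ≡ 1 (mod 29). ✓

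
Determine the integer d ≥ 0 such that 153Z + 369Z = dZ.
(153, 369) = (9); d = 9

In the PID Z, (a, b) is generated by gcd(a, b). Compute gcd(369, 153) with the extended Euclidean algorithm, tracking rows (r, s, t) with s·369 + t·153 = r:
  row A: (369, 1, 0)   [1·369 + 0·153 = 369]
  row B: (153, 0, 1)   [0·369 + 1·153 = 153]
  369 = 2·153 + 63   → row C = row A − 2·row B = (63, 1, −2)   [check: 1·369 − 2·153 = 63]
  153 = 2·63 + 27   → row D = row B − 2·row C = (27, −2, 5)   [check: −2·369 + 5·153 = 27]
  63 = 2·27 + 9   → row E = row C − 2·row D = (9, 5, −12)   [check: 5·369 − 12·153 = 9]
  27 = 3·9 + 0   → remainder 0, stop. gcd = 9 (last nonzero row E).
So gcd(153, 369) = 9, with Bézout identity 5·369 − 12·153 = 9. Containment (⊇): the Bézout identity exhibits 9 as an element of (153, 369), giving (9) ⊆ (153, 369). Containment (⊆): since 9 | 153 and 9 | 369 (153 = 9·17, 369 = 9·41), every Z-linear combination of 153 and 369 is divisible by 9, so (153, 369) ⊆ (9). Therefore (153, 369) = (9), d = 9.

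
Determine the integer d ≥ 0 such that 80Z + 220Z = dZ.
(80, 220) = (20); d = 20

In the PID Z, (a, b) is generated by gcd(a, b). Compute gcd(220, 80) with the extended Euclidean algorithm, tracking rows (r, s, t) with s·220 + t·80 = r:
  row A: (220, 1, 0)   [1·220 + 0·80 = 220]
  row B: (80, 0, 1)   [0·220 + 1·80 = 80]
  220 = 2·80 + 60   → row C = row A − 2·row B = (60, 1, −2)   [check: 1·220 − 2·80 = 60]
  80 = 1·60 + 20   → row D = row B − 1·row C = (20, −1, 3)   [check: −1·220 + 3·80 = 20]
  60 = 3·20 + 0   → remainder 0, stop. gcd = 20 (last nonzero row D).
So gcd(80, 220) = 20, with Bézout identity −1·220 + 3·80 = 20. Containment (⊇): the Bézout identity exhibits 20 as an element of (80, 220), giving (20) ⊆ (80, 220). Containment (⊆): since 20 | 80 and 20 | 220 (80 = 20·4, 220 = 20·11), every Z-linear combination of 80 and 220 is divisible by 20, so (80, 220) ⊆ (20). Therefore (80, 220) = (20), d = 20.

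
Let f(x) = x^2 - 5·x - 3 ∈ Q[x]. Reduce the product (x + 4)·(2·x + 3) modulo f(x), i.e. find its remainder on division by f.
First multiply in Q[x] without reducing: a · b = 2·x^2 + 11·x + 12. Now divide by f(x) = x^2 - 5·x - 3, eliminating the leading term at each step:
  leading term 2·x^2: subtract (2)·f(x) = 2·x^2 - 10·x - 6, leaving 21·x + 18
The degree is now < 2, so this is the remainder. Hence a · b ≡ 21·x + 18 in Q[x]/(f).

Final answer: a · b ≡ 21·x + 18 (mod f(x))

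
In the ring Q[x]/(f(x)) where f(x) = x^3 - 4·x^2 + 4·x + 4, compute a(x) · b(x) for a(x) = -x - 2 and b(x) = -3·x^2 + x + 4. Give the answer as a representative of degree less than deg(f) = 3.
First multiply in Q[x] without reducing: a · b = 3·x^3 + 5·x^2 - 6·x - 8. Now divide by f(x) = x^3 - 4·x^2 + 4·x + 4, eliminating the leading term at each step:
  leading term 3·x^3: subtract (3)·f(x) = 3·x^3 - 12·x^2 + 12·x + 12, leaving 17·x^2 - 18·x - 20
The degree is now < 3, so this is the remainder. Hence a · b ≡ 17·x^2 - 18·x - 20 in Q[x]/(f).

Final answer: a · b ≡ 17·x^2 - 18·x - 20 (mod f(x))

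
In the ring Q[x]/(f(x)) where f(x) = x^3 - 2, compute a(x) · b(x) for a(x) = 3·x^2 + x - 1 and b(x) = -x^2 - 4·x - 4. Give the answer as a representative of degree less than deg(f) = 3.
First multiply in Q[x] without reducing: a · b = -3·x^4 - 13·x^3 - 15·x^2 + 4. Now divide by f(x) = x^3 - 2, eliminating the leading term at each step:
  leading term -3·x^4: subtract (-3·x)·f(x) = -3·x^4 + 6·x, leaving -13·x^3 - 15·x^2 - 6·x + 4
  leading term -13·x^3: subtract (-13)·f(x) = 26 - 13·x^3, leaving -15·x^2 - 6·x - 22
The degree is now < 3, so this is the remainder. Hence a · b ≡ -15·x^2 - 6·x - 22 in Q[x]/(f).

Final answer: a · b ≡ -15·x^2 - 6·x - 22 (mod f(x))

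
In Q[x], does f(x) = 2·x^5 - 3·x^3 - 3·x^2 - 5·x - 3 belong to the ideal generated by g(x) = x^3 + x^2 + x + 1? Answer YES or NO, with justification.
YES

In Q[x] the ideal (g) consists of all multiples of g, so f ∈ (g) iff g | f, i.e. iff the remainder of f on division by g is 0. Divide f by g (g is monic, so eliminate the leading term of the running remainder at each step):
  leading term 2·x^5: subtract (2·x^2)·g(x) = 2·x^5 + 2·x^4 + 2·x^3 + 2·x^2, leaving -2·x^4 - 5·x^3 - 5·x^2 - 5·x - 3
  leading term -2·x^4: subtract (-2·x)·g(x) = -2·x^4 - 2·x^3 - 2·x^2 - 2·x, leaving -3·x^3 - 3·x^2 - 3·x - 3
  leading term -3·x^3: subtract (-3)·g(x) = -3·x^3 - 3·x^2 - 3·x - 3, leaving 0
The remainder is 0, so f(x) = g(x) · h(x) with h(x) = 2·x^2 - 2·x - 3. Hence g | f, i.e. f ∈ (g).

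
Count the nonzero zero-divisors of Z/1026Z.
Z/1026Z has 701 nonzero zero-divisors

In Z/1026Z each nonzero element is either a unit (gcd with 1026 is 1) or a zero-divisor (gcd > 1). The number of units is φ(1026): factorise 1026 = 2 · 3^3 · 19, so φ(1026) = (2 − 1) · (3^3 − 3^2) · (19 − 1) = 1 · 18 · 18 = 324. The nonzero elements number 1026 − 1 = 1025. Hence the nonzero zero-divisors number 1025 − 324 = 701.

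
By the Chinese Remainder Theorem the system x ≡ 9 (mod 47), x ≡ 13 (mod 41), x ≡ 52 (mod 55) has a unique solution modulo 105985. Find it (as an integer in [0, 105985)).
The moduli 47, 41, 55 are pairwise coprime, so by the CRT there is a unique solution mod 47·41·55 = 105985.
Solve by successive substitution. Start with x ≡ 9 (mod 47).
  Combine with x ≡ 13 (mod 41): write x = 9 + 47·t and require 9 + 47·t ≡ 13 (mod 41), i.e. 47·t ≡ 13 − 9 ≡ 4 (mod 41). Since 47^(−1) ≡ 7 (mod 41) (47 ≡ 6 (mod 41)), t ≡ 7·4 ≡ 28 (mod 41). So x ≡ 9 + 47·28 = 1325 (mod 1927).
  Combine with x ≡ 52 (mod 55): write x = 1325 + 1927·t and require 1325 + 1927·t ≡ 52 (mod 55), i.e. 1927·t ≡ 52 − 1325 ≡ 47 (mod 55). Since 1927^(−1) ≡ 28 (mod 55) (1927 ≡ 2 (mod 55)), t ≡ 28·47 ≡ 51 (mod 55). So x ≡ 1325 + 1927·51 = 99602 (mod 105985).
Unique solution in [0, 105985): x = 99602.

Final answer: x ≡ 99602 (mod 105985); the representative in [0, 105985) is 99602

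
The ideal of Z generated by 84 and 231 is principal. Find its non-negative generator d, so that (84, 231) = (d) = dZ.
(84, 231) = (21); d = 21

In the PID Z, (a, b) is generated by gcd(a, b). Compute gcd(231, 84) with the extended Euclidean algorithm, tracking rows (r, s, t) with s·231 + t·84 = r:
  row A: (231, 1, 0)   [1·231 + 0·84 = 231]
  row B: (84, 0, 1)   [0·231 + 1·84 = 84]
  231 = 2·84 + 63   → row C = row A − 2·row B = (63, 1, −2)   [check: 1·231 − 2·84 = 63]
  84 = 1·63 + 21   → row D = row B − 1·row C = (21, −1, 3)   [check: −1·231 + 3·84 = 21]
  63 = 3·21 + 0   → remainder 0, stop. gcd = 21 (last nonzero row D).
So gcd(84, 231) = 21, with Bézout identity −1·231 + 3·84 = 21. Containment (⊇): the Bézout identity exhibits 21 as an element of (84, 231), giving (21) ⊆ (84, 231). Containment (⊆): since 21 | 84 and 21 | 231 (84 = 21·4, 231 = 21·11), every Z-linear combination of 84 and 231 is divisible by 21, so (84, 231) ⊆ (21). Therefore (84, 231) = (21), d = 21.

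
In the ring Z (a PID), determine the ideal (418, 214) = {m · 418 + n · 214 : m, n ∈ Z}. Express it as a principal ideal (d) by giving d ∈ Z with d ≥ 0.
(418, 214) = (2); d = 2

In the PID Z, (a, b) is generated by gcd(a, b). Compute gcd(418, 214) with the extended Euclidean algorithm, tracking rows (r, s, t) with s·418 + t·214 = r:
  row A: (418, 1, 0)   [1·418 + 0·214 = 418]
  row B: (214, 0, 1)   [0·418 + 1·214 = 214]
  418 = 1·214 + 204   → row C = row A − 1·row B = (204, 1, −1)   [check: 1·418 − 1·214 = 204]
  214 = 1·204 + 10   → row D = row B − 1·row C = (10, −1, 2)   [check: −1·418 + 2·214 = 10]
  204 = 20·10 + 4   → row E = row C − 20·row D = (4, 21, −41)   [check: 21·418 − 41·214 = 4]
  10 = 2·4 + 2   → row F = row D − 2·row E = (2, −43, 84)   [check: −43·418 + 84·214 = 2]
  4 = 2·2 + 0   → remainder 0, stop. gcd = 2 (last nonzero row F).
So gcd(418, 214) = 2, with Bézout identity −43·418 + 84·214 = 2. Containment (⊇): the Bézout identity exhibits 2 as an element of (418, 214), giving (2) ⊆ (418, 214). Containment (⊆): since 2 | 418 and 2 | 214 (418 = 2·209, 214 = 2·107), every Z-linear combination of 418 and 214 is divisible by 2, so (418, 214) ⊆ (2). Therefore (418, 214) = (2), d = 2.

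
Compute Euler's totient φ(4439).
φ is multiplicative, with φ(p^e) = p^e − p^(e−1). Factorise 4439 = 23 · 193. Then
  φ(4439) = (23 − 1) · (193 − 1) = 22 · 192 = 4224.

Final answer: φ(4439) = 4224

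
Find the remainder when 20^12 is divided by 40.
Use repeated squaring. Binary(12) = 1100. Walk through the bits of the exponent 12 left-to-right: at each bit after the leading one, square the running value, then multiply by 20 if the bit is 1 (always reducing mod 40):
  bit 1 = 1 (leading): start with 20.
  bit 2 = 1: square 20^2 = 400 ≡ 0; bit is 1, so multiply 0·20 = 0 (mod 40).
  bit 3 = 0: square 0^2 = 0 (mod 40).
  bit 4 = 0: square 0^2 = 0 (mod 40).
Final value: 20^12 ≡ 0 (mod 40).

Final answer: 0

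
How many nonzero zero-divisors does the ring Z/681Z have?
In Z/681Z each nonzero element is either a unit (gcd with 681 is 1) or a zero-divisor (gcd > 1). The number of units is φ(681): factorise 681 = 3 · 227, so φ(681) = (3 − 1) · (227 − 1) = 2 · 226 = 452. The nonzero elements number 681 − 1 = 680. Hence the nonzero zero-divisors number 680 − 452 = 228.

Final answer: Z/681Z has 228 nonzero zero-divisors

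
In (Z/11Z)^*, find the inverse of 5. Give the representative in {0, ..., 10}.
5^(−1) ≡ 9 (mod 11)

Apply the extended Euclidean algorithm to (11, 5), tracking rows (r, s, t) with s·11 + t·5 = r. Each division r_prev = q·r_cur + r_new produces the new row as (previous row) − q·(current row):
  row A: (11, 1, 0)   [1·11 + 0·5 = 11]
  row B: (5, 0, 1)   [0·11 + 1·5 = 5]
  11 = 2·5 + 1   → row C = row A − 2·row B = (1, 1, −2)   [check: 1·11 − 2·5 = 1]
  5 = 5·1 + 0   → remainder 0, stop. gcd = 1 (last nonzero row C).
The gcd is 1, so 5 is invertible mod 11. The last nonzero row gives 1·11 − 2·5 = 1, so t = −2. So 5^(−1) ≡ −2 ≡ 9 (mod 11). Verify: 5 · 9 = 45 ≡ 1 (mod 11). ✓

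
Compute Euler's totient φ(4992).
φ is multiplicative, with φ(p^e) = p^e − p^(e−1). Factorise 4992 = 2^7 · 3 · 13. Then
  φ(4992) = (2^7 − 2^6) · (3 − 1) · (13 − 1) = 64 · 2 · 12 = 1536.

Final answer: φ(4992) = 1536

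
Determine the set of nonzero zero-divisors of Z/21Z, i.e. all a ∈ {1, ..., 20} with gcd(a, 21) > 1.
nonzero zero-divisors of Z/21Z = {3, 6, 7, 9, 12, 14, 15, 18}

An element a ∈ Z/21Z (with a ≠ 0) is a zero-divisor iff gcd(a, 21) > 1 (because a is a unit precisely when gcd(a, n) = 1, and in Z/nZ every nonzero, non-unit element is a zero-divisor). Scan a = 1, ..., 20 and keep those with gcd(a, 21) > 1:
  gcd(3, 21) = 3, gcd(6, 21) = 3, gcd(7, 21) = 7, gcd(9, 21) = 3, gcd(12, 21) = 3, gcd(14, 21) = 7, gcd(15, 21) = 3, gcd(18, 21) = 3.
All other a ∈ {1, ..., 20} have gcd(a, 21) = 1 and are units. So the nonzero zero-divisors are exactly the 8 values of a appearing in this scan.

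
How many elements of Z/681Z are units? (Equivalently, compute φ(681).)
An element a ∈ Z/681Z is a unit iff gcd(a, 681) = 1, so the number of units is φ(681). φ is multiplicative, with φ(p^e) = p^e − p^(e−1). Factorise 681 = 3 · 227. Then
  φ(681) = (3 − 1) · (227 − 1) = 2 · 226 = 452.

Final answer: Z/681Z has φ(681) = 452 units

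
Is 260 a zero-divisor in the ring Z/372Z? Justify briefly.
YES

gcd(260, 372) = 4 > 1, so 260 is not a unit in Z/372Z. In Z/nZ every nonzero non-unit is a zero-divisor: explicitly, take b = 372/gcd = 93 ≠ 0 (mod 372); then 260·93 = 24180 = 65·372, i.e. 260·93 ≡ 0 (mod 372). So 260 is a zero-divisor.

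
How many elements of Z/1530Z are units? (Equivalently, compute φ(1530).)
An element a ∈ Z/1530Z is a unit iff gcd(a, 1530) = 1, so the number of units is φ(1530). φ is multiplicative, with φ(p^e) = p^e − p^(e−1). Factorise 1530 = 2 · 3^2 · 5 · 17. Then
  φ(1530) = (2 − 1) · (3^2 − 3^1) · (5 − 1) · (17 − 1) = 1 · 6 · 4 · 16 = 384.

Final answer: Z/1530Z has φ(1530) = 384 units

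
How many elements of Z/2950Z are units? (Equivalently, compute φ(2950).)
Z/2950Z has φ(2950) = 1160 units

An element a ∈ Z/2950Z is a unit iff gcd(a, 2950) = 1, so the number of units is φ(2950). φ is multiplicative, with φ(p^e) = p^e − p^(e−1). Factorise 2950 = 2 · 5^2 · 59. Then
  φ(2950) = (2 − 1) · (5^2 − 5^1) · (59 − 1) = 1 · 20 · 58 = 1160.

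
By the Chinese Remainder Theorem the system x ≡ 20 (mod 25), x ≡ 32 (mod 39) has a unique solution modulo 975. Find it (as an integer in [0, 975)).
The moduli 25, 39 are pairwise coprime, so by the CRT there is a unique solution mod 25·39 = 975.
Solve by successive substitution. Start with x ≡ 20 (mod 25).
  Combine with x ≡ 32 (mod 39): write x = 20 + 25·t and require 20 + 25·t ≡ 32 (mod 39), i.e. 25·t ≡ 32 − 20 ≡ 12 (mod 39). Since 25^(−1) ≡ 25 (mod 39), t ≡ 25·12 ≡ 27 (mod 39). So x ≡ 20 + 25·27 = 695 (mod 975).
Unique solution in [0, 975): x = 695.

Final answer: x ≡ 695 (mod 975); the representative in [0, 975) is 695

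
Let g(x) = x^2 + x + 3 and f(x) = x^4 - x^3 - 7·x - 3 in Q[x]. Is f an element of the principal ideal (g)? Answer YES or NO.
In Q[x] the ideal (g) consists of all multiples of g, so f ∈ (g) iff g | f, i.e. iff the remainder of f on division by g is 0. Divide f by g (g is monic, so eliminate the leading term of the running remainder at each step):
  leading term x^4: subtract (x^2)·g(x) = x^4 + x^3 + 3·x^2, leaving -2·x^3 - 3·x^2 - 7·x - 3
  leading term -2·x^3: subtract (-2·x)·g(x) = -2·x^3 - 2·x^2 - 6·x, leaving -x^2 - x - 3
  leading term -x^2: subtract (-1)·g(x) = -x^2 - x - 3, leaving 0
The remainder is 0, so f(x) = g(x) · h(x) with h(x) = x^2 - 2·x - 1. Hence g | f, i.e. f ∈ (g).

Final answer: YES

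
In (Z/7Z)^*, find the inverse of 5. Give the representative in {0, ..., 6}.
5^(−1) ≡ 3 (mod 7)

Apply the extended Euclidean algorithm to (7, 5), tracking rows (r, s, t) with s·7 + t·5 = r. Each division r_prev = q·r_cur + r_new produces the new row as (previous row) − q·(current row):
  row A: (7, 1, 0)   [1·7 + 0·5 = 7]
  row B: (5, 0, 1)   [0·7 + 1·5 = 5]
  7 = 1·5 + 2   → row C = row A − 1·row B = (2, 1, −1)   [check: 1·7 − 1·5 = 2]
  5 = 2·2 + 1   → row D = row B − 2·row C = (1, −2, 3)   [check: −2·7 + 3·5 = 1]
  2 = 2·1 + 0   → remainder 0, stop. gcd = 1 (last nonzero row D).
The gcd is 1, so 5 is invertible mod 7. The last nonzero row gives −2·7 + 3·5 = 1, so t = 3. So 5^(−1) ≡ 3 (mod 7). Verify: 5 · 3 = 15 ≡ 1 (mod 7). ✓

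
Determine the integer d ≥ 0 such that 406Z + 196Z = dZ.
In the PID Z, (a, b) is generated by gcd(a, b). Compute gcd(406, 196) with the extended Euclidean algorithm, tracking rows (r, s, t) with s·406 + t·196 = r:
  row A: (406, 1, 0)   [1·406 + 0·196 = 406]
  row B: (196, 0, 1)   [0·406 + 1·196 = 196]
  406 = 2·196 + 14   → row C = row A − 2·row B = (14, 1, −2)   [check: 1·406 − 2·196 = 14]
  196 = 14·14 + 0   → remainder 0, stop. gcd = 14 (last nonzero row C).
So gcd(406, 196) = 14, with Bézout identity 1·406 − 2·196 = 14. Containment (⊇): the Bézout identity exhibits 14 as an element of (406, 196), giving (14) ⊆ (406, 196). Containment (⊆): since 14 | 406 and 14 | 196 (406 = 14·29, 196 = 14·14), every Z-linear combination of 406 and 196 is divisible by 14, so (406, 196) ⊆ (14). Therefore (406, 196) = (14), d = 14.

Final answer: (406, 196) = (14); d = 14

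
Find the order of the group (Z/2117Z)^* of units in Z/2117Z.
(Z/2117Z)^* consists of the classes a with gcd(a, 2117) = 1, so its order is φ(2117). φ is multiplicative, with φ(p^e) = p^e − p^(e−1). Factorise 2117 = 29 · 73. Then
  φ(2117) = (29 − 1) · (73 − 1) = 28 · 72 = 2016.
Thus |(Z/2117Z)^*| = 2016.

Final answer: |(Z/2117Z)^*| = 2016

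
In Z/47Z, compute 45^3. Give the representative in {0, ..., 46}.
Use repeated squaring. Binary(3) = 11. Walk through the bits of the exponent 3 left-to-right: at each bit after the leading one, square the running value, then multiply by 45 if the bit is 1 (always reducing mod 47):
  bit 1 = 1 (leading): start with 45.
  bit 2 = 1: square 45^2 = 2025 ≡ 4; bit is 1, so multiply 4·45 = 180 ≡ 39 (mod 47).
Final value: 45^3 ≡ 39 (mod 47).

Final answer: 39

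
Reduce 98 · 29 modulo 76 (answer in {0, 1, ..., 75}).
30

Reduce the factors first: 98 ≡ 22 (mod 76), so 98 · 29 ≡ 22 · 29 (mod 76). 22 · 29 = 638. Dividing by 76: 638 = 8·76 + 30. So (98 · 29) mod 76 = 30.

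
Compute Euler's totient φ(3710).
φ is multiplicative, with φ(p^e) = p^e − p^(e−1). Factorise 3710 = 2 · 5 · 7 · 53. Then
  φ(3710) = (2 − 1) · (5 − 1) · (7 − 1) · (53 − 1) = 1 · 4 · 6 · 52 = 1248.

Final answer: φ(3710) = 1248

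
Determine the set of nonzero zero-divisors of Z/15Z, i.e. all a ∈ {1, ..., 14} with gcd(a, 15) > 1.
An element a ∈ Z/15Z (with a ≠ 0) is a zero-divisor iff gcd(a, 15) > 1 (because a is a unit precisely when gcd(a, n) = 1, and in Z/nZ every nonzero, non-unit element is a zero-divisor). Scan a = 1, ..., 14 and keep those with gcd(a, 15) > 1:
  gcd(3, 15) = 3, gcd(5, 15) = 5, gcd(6, 15) = 3, gcd(9, 15) = 3, gcd(10, 15) = 5, gcd(12, 15) = 3.
All other a ∈ {1, ..., 14} have gcd(a, 15) = 1 and are units. So the nonzero zero-divisors are exactly the 6 values of a appearing in this scan.

Final answer: nonzero zero-divisors of Z/15Z = {3, 5, 6, 9, 10, 12}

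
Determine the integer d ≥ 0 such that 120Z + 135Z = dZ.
In the PID Z, (a, b) is generated by gcd(a, b). Compute gcd(135, 120) with the extended Euclidean algorithm, tracking rows (r, s, t) with s·135 + t·120 = r:
  row A: (135, 1, 0)   [1·135 + 0·120 = 135]
  row B: (120, 0, 1)   [0·135 + 1·120 = 120]
  135 = 1·120 + 15   → row C = row A − 1·row B = (15, 1, −1)   [check: 1·135 − 1·120 = 15]
  120 = 8·15 + 0   → remainder 0, stop. gcd = 15 (last nonzero row C).
So gcd(120, 135) = 15, with Bézout identity 1·135 − 1·120 = 15. Containment (⊇): the Bézout identity exhibits 15 as an element of (120, 135), giving (15) ⊆ (120, 135). Containment (⊆): since 15 | 120 and 15 | 135 (120 = 15·8, 135 = 15·9), every Z-linear combination of 120 and 135 is divisible by 15, so (120, 135) ⊆ (15). Therefore (120, 135) = (15), d = 15.

Final answer: (120, 135) = (15); d = 15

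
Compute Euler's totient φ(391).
φ is multiplicative, with φ(p^e) = p^e − p^(e−1). Factorise 391 = 17 · 23. Then
  φ(391) = (17 − 1) · (23 − 1) = 16 · 22 = 352.

Final answer: φ(391) = 352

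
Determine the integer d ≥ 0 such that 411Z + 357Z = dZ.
In the PID Z, (a, b) is generated by gcd(a, b). Compute gcd(411, 357) with the extended Euclidean algorithm, tracking rows (r, s, t) with s·411 + t·357 = r:
  row A: (411, 1, 0)   [1·411 + 0·357 = 411]
  row B: (357, 0, 1)   [0·411 + 1·357 = 357]
  411 = 1·357 + 54   → row C = row A − 1·row B = (54, 1, −1)   [check: 1·411 − 1·357 = 54]
  357 = 6·54 + 33   → row D = row B − 6·row C = (33, −6, 7)   [check: −6·411 + 7·357 = 33]
  54 = 1·33 + 21   → row E = row C − 1·row D = (21, 7, −8)   [check: 7·411 − 8·357 = 21]
  33 = 1·21 + 12   → row F = row D − 1·row E = (12, −13, 15)   [check: −13·411 + 15·357 = 12]
  21 = 1·12 + 9   → row G = row E − 1·row F = (9, 20, −23)   [check: 20·411 − 23·357 = 9]
  12 = 1·9 + 3   → row H = row F − 1·row G = (3, −33, 38)   [check: −33·411 + 38·357 = 3]
  9 = 3·3 + 0   → remainder 0, stop. gcd = 3 (last nonzero row H).
So gcd(411, 357) = 3, with Bézout identity −33·411 + 38·357 = 3. Containment (⊇): the Bézout identity exhibits 3 as an element of (411, 357), giving (3) ⊆ (411, 357). Containment (⊆): since 3 | 411 and 3 | 357 (411 = 3·137, 357 = 3·119), every Z-linear combination of 411 and 357 is divisible by 3, so (411, 357) ⊆ (3). Therefore (411, 357) = (3), d = 3.

Final answer: (411, 357) = (3); d = 3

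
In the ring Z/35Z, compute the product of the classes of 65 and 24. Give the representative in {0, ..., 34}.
20

Reduce the factors first: 65 ≡ 30 (mod 35), so 65 · 24 ≡ 30 · 24 (mod 35). 30 · 24 = 720. Dividing by 35: 720 = 20·35 + 20. So (65 · 24) mod 35 = 20.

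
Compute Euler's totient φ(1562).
φ(1562) = 700

φ is multiplicative, with φ(p^e) = p^e − p^(e−1). Factorise 1562 = 2 · 11 · 71. Then
  φ(1562) = (2 − 1) · (11 − 1) · (71 − 1) = 1 · 10 · 70 = 700.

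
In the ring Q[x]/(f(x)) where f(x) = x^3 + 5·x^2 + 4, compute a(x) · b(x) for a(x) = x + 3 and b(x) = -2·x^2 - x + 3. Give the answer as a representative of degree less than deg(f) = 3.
a · b ≡ 3·x^2 + 17 (mod f(x))

First multiply in Q[x] without reducing: a · b = -2·x^3 - 7·x^2 + 9. Now divide by f(x) = x^3 + 5·x^2 + 4, eliminating the leading term at each step:
  leading term -2·x^3: subtract (-2)·f(x) = -2·x^3 - 10·x^2 - 8, leaving 3·x^2 + 17
The degree is now < 3, so this is the remainder. Hence a · b ≡ 3·x^2 + 17 in Q[x]/(f).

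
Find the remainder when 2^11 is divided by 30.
Use repeated squaring. Binary(11) = 1011. Walk through the bits of the exponent 11 left-to-right: at each bit after the leading one, square the running value, then multiply by 2 if the bit is 1 (always reducing mod 30):
  bit 1 = 1 (leading): start with 2.
  bit 2 = 0: square 2^2 = 4 (mod 30).
  bit 3 = 1: square 4^2 = 16; bit is 1, so multiply 16·2 = 32 ≡ 2 (mod 30).
  bit 4 = 1: square 2^2 = 4; bit is 1, so multiply 4·2 = 8 (mod 30).
Final value: 2^11 ≡ 8 (mod 30).

Final answer: 8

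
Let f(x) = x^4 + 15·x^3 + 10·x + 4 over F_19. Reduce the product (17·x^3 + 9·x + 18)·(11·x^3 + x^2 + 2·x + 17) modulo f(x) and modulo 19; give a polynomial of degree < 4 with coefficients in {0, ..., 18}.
a · b ≡ 17·x^3 + 17·x^2 + 7·x + 17 (mod f(x))

Multiply as integer polynomials: a · b = 187·x^6 + 17·x^5 + 133·x^4 + 496·x^3 + 36·x^2 + 189·x + 306. Reducing coefficients mod 19: a · b ≡ 16·x^6 + 17·x^5 + 2·x^3 + 17·x^2 + 18·x + 2. Now divide by f(x) = x^4 + 15·x^3 + 10·x + 4 in F_19[x], eliminating the leading term at each step:
  leading term 16·x^6: subtract (16·x^2)·f(x) = 16·x^6 + 12·x^5 + 8·x^3 + 7·x^2, leaving 5·x^5 + 13·x^3 + 10·x^2 + 18·x + 2 (coefficients mod 19)
  leading term 5·x^5: subtract (5·x)·f(x) = 5·x^5 + 18·x^4 + 12·x^2 + x, leaving x^4 + 13·x^3 + 17·x^2 + 17·x + 2 (coefficients mod 19)
  leading term x^4: subtract (1)·f(x) = x^4 + 15·x^3 + 10·x + 4, leaving 17·x^3 + 17·x^2 + 7·x + 17 (coefficients mod 19)
The degree is now < 4, so this is the remainder. Hence a · b ≡ 17·x^3 + 17·x^2 + 7·x + 17 in F_19[x]/(f).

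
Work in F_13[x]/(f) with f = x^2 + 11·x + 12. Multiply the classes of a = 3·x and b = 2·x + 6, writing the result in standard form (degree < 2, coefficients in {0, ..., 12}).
Multiply as integer polynomials: a · b = 6·x^2 + 18·x. Reducing coefficients mod 13: a · b ≡ 6·x^2 + 5·x. Now divide by f(x) = x^2 + 11·x + 12 in F_13[x], eliminating the leading term at each step:
  leading term 6·x^2: subtract (6)·f(x) = 6·x^2 + x + 7, leaving 4·x + 6 (coefficients mod 13)
The degree is now < 2, so this is the remainder. Hence a · b ≡ 4·x + 6 in F_13[x]/(f).

Final answer: a · b ≡ 4·x + 6 (mod f(x))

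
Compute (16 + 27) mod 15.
13

Reduce the summands first: 16 ≡ 1, 27 ≡ 12 (mod 15), so 16 + 27 ≡ 1 + 12 (mod 15). 1 + 12 = 13; 13 = 0·15 + 13, so (16 + 27) mod 15 = 13.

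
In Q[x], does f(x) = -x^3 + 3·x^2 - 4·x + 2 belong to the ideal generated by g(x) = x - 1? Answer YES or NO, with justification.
In Q[x] the ideal (g) consists of all multiples of g, so f ∈ (g) iff g | f, i.e. iff the remainder of f on division by g is 0. Divide f by g (g is monic, so eliminate the leading term of the running remainder at each step):
  leading term -x^3: subtract (-x^2)·g(x) = -x^3 + x^2, leaving 2·x^2 - 4·x + 2
  leading term 2·x^2: subtract (2·x)·g(x) = 2·x^2 - 2·x, leaving 2 - 2·x
  leading term -2·x: subtract (-2)·g(x) = 2 - 2·x, leaving 0
The remainder is 0, so f(x) = g(x) · h(x) with h(x) = -x^2 + 2·x - 2. Hence g | f, i.e. f ∈ (g).

Final answer: YES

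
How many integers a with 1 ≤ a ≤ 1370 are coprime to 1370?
The number of a ∈ {1, ..., 1370} with gcd(a, 1370) = 1 is by definition Euler's totient φ(1370). φ is multiplicative, with φ(p^e) = p^e − p^(e−1). Factorise 1370 = 2 · 5 · 137. Then
  φ(1370) = (2 − 1) · (5 − 1) · (137 − 1) = 1 · 4 · 136 = 544.
So there are 544 such integers.

Final answer: 544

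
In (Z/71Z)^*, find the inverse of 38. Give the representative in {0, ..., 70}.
38^(−1) ≡ 43 (mod 71)

Apply the extended Euclidean algorithm to (71, 38), tracking rows (r, s, t) with s·71 + t·38 = r. Each division r_prev = q·r_cur + r_new produces the new row as (previous row) − q·(current row):
  row A: (71, 1, 0)   [1·71 + 0·38 = 71]
  row B: (38, 0, 1)   [0·71 + 1·38 = 38]
  71 = 1·38 + 33   → row C = row A − 1·row B = (33, 1, −1)   [check: 1·71 − 1·38 = 33]
  38 = 1·33 + 5   → row D = row B − 1·row C = (5, −1, 2)   [check: −1·71 + 2·38 = 5]
  33 = 6·5 + 3   → row E = row C − 6·row D = (3, 7, −13)   [check: 7·71 − 13·38 = 3]
  5 = 1·3 + 2   → row F = row D − 1·row E = (2, −8, 15)   [check: −8·71 + 15·38 = 2]
  3 = 1·2 + 1   → row G = row E − 1·row F = (1, 15, −28)   [check: 15·71 − 28·38 = 1]
  2 = 2·1 + 0   → remainder 0, stop. gcd = 1 (last nonzero row G).
The gcd is 1, so 38 is invertible mod 71. The last nonzero row gives 15·71 − 28·38 = 1, so t = −28. So 38^(−1) ≡ −28 ≡ 43 (mod 71). Verify: 38 · 43 = 1634 ≡ 1 (mod 71). ✓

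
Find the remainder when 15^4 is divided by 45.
Use repeated squaring. Binary(4) = 100. Walk through the bits of the exponent 4 left-to-right: at each bit after the leading one, square the running value, then multiply by 15 if the bit is 1 (always reducing mod 45):
  bit 1 = 1 (leading): start with 15.
  bit 2 = 0: square 15^2 = 225 ≡ 0 (mod 45).
  bit 3 = 0: square 0^2 = 0 (mod 45).
Final value: 15^4 ≡ 0 (mod 45).

Final answer: 0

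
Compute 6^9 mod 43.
Use repeated squaring. Binary(9) = 1001. Walk through the bits of the exponent 9 left-to-right: at each bit after the leading one, square the running value, then multiply by 6 if the bit is 1 (always reducing mod 43):
  bit 1 = 1 (leading): start with 6.
  bit 2 = 0: square 6^2 = 36 (mod 43).
  bit 3 = 0: square 36^2 = 1296 ≡ 6 (mod 43).
  bit 4 = 1: square 6^2 = 36; bit is 1, so multiply 36·6 = 216 ≡ 1 (mod 43).
Final value: 6^9 ≡ 1 (mod 43).

Final answer: 1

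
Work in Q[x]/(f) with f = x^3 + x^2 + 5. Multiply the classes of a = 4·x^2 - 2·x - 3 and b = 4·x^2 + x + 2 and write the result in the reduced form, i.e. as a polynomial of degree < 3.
First multiply in Q[x] without reducing: a · b = 16·x^4 - 4·x^3 - 6·x^2 - 7·x - 6. Now divide by f(x) = x^3 + x^2 + 5, eliminating the leading term at each step:
  leading term 16·x^4: subtract (16·x)·f(x) = 16·x^4 + 16·x^3 + 80·x, leaving -20·x^3 - 6·x^2 - 87·x - 6
  leading term -20·x^3: subtract (-20)·f(x) = -20·x^3 - 20·x^2 - 100, leaving 14·x^2 - 87·x + 94
The degree is now < 3, so this is the remainder. Hence a · b ≡ 14·x^2 - 87·x + 94 in Q[x]/(f).

Final answer: a · b ≡ 14·x^2 - 87·x + 94 (mod f(x))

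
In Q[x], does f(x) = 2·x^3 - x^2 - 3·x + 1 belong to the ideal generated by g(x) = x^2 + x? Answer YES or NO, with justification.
NO

In Q[x] the ideal (g) consists of all multiples of g, so f ∈ (g) iff g | f, i.e. iff the remainder of f on division by g is 0. Divide f by g (g is monic, so eliminate the leading term of the running remainder at each step):
  leading term 2·x^3: subtract (2·x)·g(x) = 2·x^3 + 2·x^2, leaving -3·x^2 - 3·x + 1
  leading term -3·x^2: subtract (-3)·g(x) = -3·x^2 - 3·x, leaving 1
The remainder r(x) = 1 ≠ 0 (and deg r < deg g), so g ∤ f, i.e. f ∉ (g).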